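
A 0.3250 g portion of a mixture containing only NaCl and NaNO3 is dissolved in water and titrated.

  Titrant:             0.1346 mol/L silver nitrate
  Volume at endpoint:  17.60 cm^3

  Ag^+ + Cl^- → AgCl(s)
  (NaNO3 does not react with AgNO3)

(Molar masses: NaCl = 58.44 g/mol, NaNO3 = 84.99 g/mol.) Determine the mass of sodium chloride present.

0.1384 g

n(AgNO3) = 0.01760 × 0.1346 = 2.369 × 10^-3 mol
Let x = n(NaCl), y = n(NaNO3).
Titrant: 1x = 2.369 × 10^-3;  mass: 58.44x + 84.99y = 0.3250
Solving, x = 2.369 × 10^-3 mol, y = 2.195 × 10^-3 mol
mass of NaCl = 2.369 × 10^-3 × 58.44 = 0.1384 g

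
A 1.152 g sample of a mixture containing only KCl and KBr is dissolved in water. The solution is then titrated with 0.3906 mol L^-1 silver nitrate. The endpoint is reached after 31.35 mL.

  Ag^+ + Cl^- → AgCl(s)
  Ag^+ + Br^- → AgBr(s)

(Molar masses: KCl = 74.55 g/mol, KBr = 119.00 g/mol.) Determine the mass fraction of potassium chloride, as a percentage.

44.43 %

n(AgNO3) = 0.03135 × 0.3906 = 0.01225 mol
Let x = n(KCl), y = n(KBr).
Titrant: 1x + 1y = 0.01225;  mass: 74.55x + 119.00y = 1.152
Solving, x = 6.866 × 10^-3 mol, y = 5.379 × 10^-3 mol
mass of KCl = 6.866 × 10^-3 × 74.55 = 0.5119 g
% KCl = 0.5119 / 1.152 × 100 = 44.43 %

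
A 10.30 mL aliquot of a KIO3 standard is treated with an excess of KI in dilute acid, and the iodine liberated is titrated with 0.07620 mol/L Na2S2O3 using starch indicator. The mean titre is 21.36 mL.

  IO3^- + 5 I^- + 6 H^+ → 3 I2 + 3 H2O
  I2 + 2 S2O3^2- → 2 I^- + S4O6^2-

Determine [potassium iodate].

n(S2O3^2-) = 0.02136 × 0.07620 = 1.628 × 10^-3 mol
n(I2) = n(S2O3^2-)/2 = 8.138 × 10^-4 mol
From the 1:3 ratio, n(IO3^-) in the aliquot = 1/3 × 8.138 × 10^-4 = 2.713 × 10^-4 mol
[IO3^-] = 2.713 × 10^-4 / 0.01030 = 0.02634 mol/L

0.02634 mol/L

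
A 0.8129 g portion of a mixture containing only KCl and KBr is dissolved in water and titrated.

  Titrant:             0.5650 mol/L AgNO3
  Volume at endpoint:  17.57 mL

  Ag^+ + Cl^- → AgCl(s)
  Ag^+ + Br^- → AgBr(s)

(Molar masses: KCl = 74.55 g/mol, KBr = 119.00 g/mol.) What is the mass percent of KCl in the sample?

n(AgNO3) = 0.01757 × 0.5650 = 9.927 × 10^-3 mol
Let x = n(KCl), y = n(KBr).
Titrant: 1x + 1y = 9.927 × 10^-3;  mass: 74.55x + 119.00y = 0.8129
Solving, x = 8.288 × 10^-3 mol, y = 1.639 × 10^-3 mol
mass of KCl = 8.288 × 10^-3 × 74.55 = 0.6179 g
% KCl = 0.6179 / 0.8129 × 100 = 76.01 %

76.01 %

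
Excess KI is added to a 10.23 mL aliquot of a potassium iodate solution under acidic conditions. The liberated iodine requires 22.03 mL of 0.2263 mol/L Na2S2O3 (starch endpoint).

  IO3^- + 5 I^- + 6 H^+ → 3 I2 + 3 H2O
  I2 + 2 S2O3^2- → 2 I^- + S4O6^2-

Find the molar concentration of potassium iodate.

0.08122 mol/L

n(S2O3^2-) = 0.02203 × 0.2263 = 4.985 × 10^-3 mol
n(I2) = n(S2O3^2-)/2 = 2.493 × 10^-3 mol
From the 1:3 ratio, n(IO3^-) in the aliquot = 1/3 × 2.493 × 10^-3 = 8.309 × 10^-4 mol
[IO3^-] = 8.309 × 10^-4 / 0.01023 = 0.08122 mol/L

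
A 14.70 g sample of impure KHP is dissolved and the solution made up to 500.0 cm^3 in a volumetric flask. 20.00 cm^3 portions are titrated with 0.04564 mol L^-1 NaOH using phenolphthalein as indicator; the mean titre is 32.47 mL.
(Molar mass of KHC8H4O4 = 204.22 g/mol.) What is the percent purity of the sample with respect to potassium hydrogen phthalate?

KHC8H4O4 + NaOH → KNaC8H4O4 + H2O
n(NaOH) per titration = 0.03247 × 0.04564 = 1.482 × 10^-3 mol
n(KHC8H4O4) in each aliquot = 1.482 × 10^-3 mol (1:1 ratio)
n(KHC8H4O4) in the whole flask = 1.482 × 10^-3 × 500.0/20.00 = 0.03705 mol
mass of KHC8H4O4 = 0.03705 × 204.22 = 7.566 g
% KHC8H4O4 = 7.566 / 14.70 × 100 = 51.47 %

51.47 %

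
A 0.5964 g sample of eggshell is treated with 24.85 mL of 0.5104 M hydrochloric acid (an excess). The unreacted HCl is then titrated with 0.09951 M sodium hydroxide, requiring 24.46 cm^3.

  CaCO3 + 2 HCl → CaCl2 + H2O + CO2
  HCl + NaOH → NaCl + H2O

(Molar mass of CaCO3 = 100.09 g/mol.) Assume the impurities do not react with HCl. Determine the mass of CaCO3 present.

n(HCl) added = 0.02485 × 0.5104 = 0.01268 mol
n(NaOH) used in back-titration = 0.02446 × 0.09951 = 2.434 × 10^-3 mol
n(HCl) left over = 2.434 × 10^-3 mol (1:1 ratio)
n(HCl) consumed by analyte = 0.01268 − 2.434 × 10^-3 = 0.01025 mol
From the 1:2 ratio, n(CaCO3) = 1/2 × 0.01025 = 5.125 × 10^-3 mol
mass of CaCO3 = 5.125 × 10^-3 × 100.09 = 0.5129 g

0.5129 g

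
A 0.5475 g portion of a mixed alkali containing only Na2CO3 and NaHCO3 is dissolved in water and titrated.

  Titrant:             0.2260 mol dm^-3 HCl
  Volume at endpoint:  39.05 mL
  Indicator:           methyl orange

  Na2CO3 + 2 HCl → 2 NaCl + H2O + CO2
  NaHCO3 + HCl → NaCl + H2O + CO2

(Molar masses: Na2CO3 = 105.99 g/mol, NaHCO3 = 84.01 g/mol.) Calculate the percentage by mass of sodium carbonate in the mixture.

n(HCl) = 0.03905 × 0.2260 = 8.825 × 10^-3 mol
Let x = n(Na2CO3), y = n(NaHCO3).
Titrant: 2x + 1y = 8.825 × 10^-3;  mass: 105.99x + 84.01y = 0.5475
Solving, x = 3.126 × 10^-3 mol, y = 2.573 × 10^-3 mol
mass of Na2CO3 = 3.126 × 10^-3 × 105.99 = 0.3313 g
% Na2CO3 = 0.3313 / 0.5475 × 100 = 60.52 %

60.52 %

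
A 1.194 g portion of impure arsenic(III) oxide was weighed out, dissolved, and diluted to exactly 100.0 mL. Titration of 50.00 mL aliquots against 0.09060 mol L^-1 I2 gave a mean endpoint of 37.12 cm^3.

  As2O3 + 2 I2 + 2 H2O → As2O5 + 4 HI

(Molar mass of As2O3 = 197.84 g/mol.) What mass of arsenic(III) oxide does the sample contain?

n(I2) per titration = 0.03712 × 0.09060 = 3.363 × 10^-3 mol
From the 1:2 ratio, n(As2O3) in each aliquot = 1/2 × 3.363 × 10^-3 = 1.682 × 10^-3 mol
n(As2O3) in the whole flask = 1.682 × 10^-3 × 100.0/50.00 = 3.363 × 10^-3 mol
mass of As2O3 = 3.363 × 10^-3 × 197.84 = 0.6654 g

0.6654 g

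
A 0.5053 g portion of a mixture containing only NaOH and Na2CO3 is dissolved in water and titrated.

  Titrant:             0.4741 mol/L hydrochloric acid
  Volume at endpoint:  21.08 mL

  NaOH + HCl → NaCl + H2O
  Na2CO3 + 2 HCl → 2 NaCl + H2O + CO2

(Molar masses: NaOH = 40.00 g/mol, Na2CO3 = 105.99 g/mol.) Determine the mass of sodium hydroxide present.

n(HCl) = 0.02108 × 0.4741 = 9.994 × 10^-3 mol
Let x = n(NaOH), y = n(Na2CO3).
Titrant: 1x + 2y = 9.994 × 10^-3;  mass: 40.00x + 105.99y = 0.5053
Solving, x = 1.873 × 10^-3 mol, y = 4.061 × 10^-3 mol
mass of NaOH = 1.873 × 10^-3 × 40.00 = 0.07490 g

0.07490 g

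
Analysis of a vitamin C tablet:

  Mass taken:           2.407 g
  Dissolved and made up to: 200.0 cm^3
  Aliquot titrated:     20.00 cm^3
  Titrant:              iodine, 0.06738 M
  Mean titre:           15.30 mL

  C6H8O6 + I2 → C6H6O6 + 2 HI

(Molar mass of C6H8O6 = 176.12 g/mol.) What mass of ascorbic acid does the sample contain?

1.816 g

n(I2) per titration = 0.01530 × 0.06738 = 1.031 × 10^-3 mol
n(C6H8O6) in each aliquot = 1.031 × 10^-3 mol (1:1 ratio)
n(C6H8O6) in the whole flask = 1.031 × 10^-3 × 200.0/20.00 = 0.01031 mol
mass of C6H8O6 = 0.01031 × 176.12 = 1.816 g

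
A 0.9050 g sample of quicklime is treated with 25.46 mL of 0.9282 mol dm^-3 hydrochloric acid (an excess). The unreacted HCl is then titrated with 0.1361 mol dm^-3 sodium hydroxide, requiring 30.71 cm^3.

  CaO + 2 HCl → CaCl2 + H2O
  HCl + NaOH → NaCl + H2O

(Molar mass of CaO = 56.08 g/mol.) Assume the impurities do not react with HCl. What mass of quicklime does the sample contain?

n(HCl) added = 0.02546 × 0.9282 = 0.02363 mol
n(NaOH) used in back-titration = 0.03071 × 0.1361 = 4.180 × 10^-3 mol
n(HCl) left over = 4.180 × 10^-3 mol (1:1 ratio)
n(HCl) consumed by analyte = 0.02363 − 4.180 × 10^-3 = 0.01945 mol
From the 1:2 ratio, n(CaO) = 1/2 × 0.01945 = 9.726 × 10^-3 mol
mass of CaO = 9.726 × 10^-3 × 56.08 = 0.5454 g

0.5454 g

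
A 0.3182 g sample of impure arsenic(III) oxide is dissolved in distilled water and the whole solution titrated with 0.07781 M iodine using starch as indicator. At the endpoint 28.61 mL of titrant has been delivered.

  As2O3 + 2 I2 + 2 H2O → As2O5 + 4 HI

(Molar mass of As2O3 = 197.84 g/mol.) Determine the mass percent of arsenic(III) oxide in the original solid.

69.20 %

n(I2) = 0.02861 L × 0.07781 mol/L = 2.226 × 10^-3 mol
From the 1:2 ratio, n(As2O3) = 1/2 × 2.226 × 10^-3 = 1.113 × 10^-3 mol
mass of As2O3 = 1.113 × 10^-3 × 197.84 g/mol = 0.2202 g
% As2O3 = 0.2202 / 0.3182 × 100 = 69.20 %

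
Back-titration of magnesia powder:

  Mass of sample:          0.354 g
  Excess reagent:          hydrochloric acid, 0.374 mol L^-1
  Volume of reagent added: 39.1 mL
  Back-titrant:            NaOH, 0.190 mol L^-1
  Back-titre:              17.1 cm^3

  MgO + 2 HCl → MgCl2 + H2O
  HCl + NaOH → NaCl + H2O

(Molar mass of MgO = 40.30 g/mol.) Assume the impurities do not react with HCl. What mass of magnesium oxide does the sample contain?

n(HCl) added = 0.0391 × 0.374 = 0.0146 mol
n(NaOH) used in back-titration = 0.0171 × 0.190 = 3.25 × 10^-3 mol
n(HCl) left over = 3.25 × 10^-3 mol (1:1 ratio)
n(HCl) consumed by analyte = 0.0146 − 3.25 × 10^-3 = 0.0114 mol
From the 1:2 ratio, n(MgO) = 1/2 × 0.0114 = 5.69 × 10^-3 mol
mass of MgO = 5.69 × 10^-3 × 40.30 = 0.229 g

0.229 g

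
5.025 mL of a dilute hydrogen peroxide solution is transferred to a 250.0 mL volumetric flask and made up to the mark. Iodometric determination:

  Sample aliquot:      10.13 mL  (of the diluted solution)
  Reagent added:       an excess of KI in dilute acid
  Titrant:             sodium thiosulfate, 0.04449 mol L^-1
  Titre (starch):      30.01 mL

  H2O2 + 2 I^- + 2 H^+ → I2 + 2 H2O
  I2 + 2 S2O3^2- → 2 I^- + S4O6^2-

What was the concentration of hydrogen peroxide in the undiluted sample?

n(S2O3^2-) = 0.03001 × 0.04449 = 1.335 × 10^-3 mol
n(I2) = n(S2O3^2-)/2 = 6.676 × 10^-4 mol
n(H2O2) in the aliquot = 6.676 × 10^-4 mol (1:1 ratio)
[H2O2]_dilute = 6.676 × 10^-4 / 0.01013 = 0.06590 mol/L
[H2O2]_original = 0.06590 × 250.0/5.025 = 3.279 mol/L

3.279 mol/L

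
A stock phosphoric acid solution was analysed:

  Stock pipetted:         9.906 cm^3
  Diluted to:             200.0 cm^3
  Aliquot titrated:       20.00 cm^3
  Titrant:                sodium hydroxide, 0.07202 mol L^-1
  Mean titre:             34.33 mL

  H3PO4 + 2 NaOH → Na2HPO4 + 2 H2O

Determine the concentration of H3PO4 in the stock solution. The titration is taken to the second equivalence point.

n(NaOH) = 0.03433 × 0.07202 = 2.472 × 10^-3 mol
From the 1:2 ratio, n(H3PO4) in the aliquot = 1/2 × 2.472 × 10^-3 = 1.236 × 10^-3 mol
[H3PO4]_dilute = 1.236 × 10^-3 / 0.02000 = 0.06181 mol/L
Dilution factor = 200.0 / 9.906 = 20.19
[H3PO4]_stock = 0.06181 × 20.19 = 1.248 mol/L

1.248 mol/L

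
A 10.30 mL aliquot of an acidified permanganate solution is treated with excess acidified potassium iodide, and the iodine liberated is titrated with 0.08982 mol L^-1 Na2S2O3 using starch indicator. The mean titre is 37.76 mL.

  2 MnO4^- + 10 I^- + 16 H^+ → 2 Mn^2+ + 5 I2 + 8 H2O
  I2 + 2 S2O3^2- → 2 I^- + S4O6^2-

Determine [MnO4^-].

0.06586 mol/L

n(S2O3^2-) = 0.03776 × 0.08982 = 3.392 × 10^-3 mol
n(I2) = n(S2O3^2-)/2 = 1.696 × 10^-3 mol
From the 2:5 ratio, n(MnO4^-) in the aliquot = 2/5 × 1.696 × 10^-3 = 6.783 × 10^-4 mol
[MnO4^-] = 6.783 × 10^-4 / 0.01030 = 0.06586 mol/L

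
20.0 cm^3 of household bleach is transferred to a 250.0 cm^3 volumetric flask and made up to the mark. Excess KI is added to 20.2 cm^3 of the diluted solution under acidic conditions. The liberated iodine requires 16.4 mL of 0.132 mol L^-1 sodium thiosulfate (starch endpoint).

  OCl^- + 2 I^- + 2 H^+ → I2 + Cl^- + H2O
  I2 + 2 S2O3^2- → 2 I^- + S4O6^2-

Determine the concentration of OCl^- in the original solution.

0.670 mol/L

n(S2O3^2-) = 0.0164 × 0.132 = 2.16 × 10^-3 mol
n(I2) = n(S2O3^2-)/2 = 1.08 × 10^-3 mol
n(OCl^-) in the aliquot = 1.08 × 10^-3 mol (1:1 ratio)
[OCl^-]_dilute = 1.08 × 10^-3 / 0.0202 = 0.0536 mol/L
[OCl^-]_original = 0.0536 × 250.0/20.0 = 0.670 mol/L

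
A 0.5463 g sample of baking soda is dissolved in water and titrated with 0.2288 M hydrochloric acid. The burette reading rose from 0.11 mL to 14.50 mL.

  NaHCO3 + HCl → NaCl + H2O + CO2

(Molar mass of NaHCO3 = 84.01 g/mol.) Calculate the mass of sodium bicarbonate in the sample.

n(HCl) = 0.01439 L × 0.2288 mol/L = 3.292 × 10^-3 mol
n(NaHCO3) = 3.292 × 10^-3 mol (1:1 ratio)
mass of NaHCO3 = 3.292 × 10^-3 × 84.01 g/mol = 0.2766 g

0.2766 g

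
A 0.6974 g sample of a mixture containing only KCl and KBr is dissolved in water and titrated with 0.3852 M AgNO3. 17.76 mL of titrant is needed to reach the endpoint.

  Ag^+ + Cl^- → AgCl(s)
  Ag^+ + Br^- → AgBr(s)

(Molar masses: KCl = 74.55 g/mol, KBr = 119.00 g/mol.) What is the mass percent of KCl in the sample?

28.06 %

n(AgNO3) = 0.01776 × 0.3852 = 6.841 × 10^-3 mol
Let x = n(KCl), y = n(KBr).
Titrant: 1x + 1y = 6.841 × 10^-3;  mass: 74.55x + 119.00y = 0.6974
Solving, x = 2.625 × 10^-3 mol, y = 4.216 × 10^-3 mol
mass of KCl = 2.625 × 10^-3 × 74.55 = 0.1957 g
% KCl = 0.1957 / 0.6974 × 100 = 28.06 %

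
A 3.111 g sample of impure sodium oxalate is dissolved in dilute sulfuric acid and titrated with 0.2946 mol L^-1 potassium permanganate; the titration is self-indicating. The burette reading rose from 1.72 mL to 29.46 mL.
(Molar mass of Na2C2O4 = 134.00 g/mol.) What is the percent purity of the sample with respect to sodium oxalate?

2 MnO4^- + 5 C2O4^2- + 16 H^+ → 2 Mn^2+ + 10 CO2 + 8 H2O
n(KMnO4) = 0.02774 L × 0.2946 mol/L = 8.172 × 10^-3 mol
From the 5:2 ratio, n(Na2C2O4) = 5/2 × 8.172 × 10^-3 = 0.02043 mol
mass of Na2C2O4 = 0.02043 × 134.00 g/mol = 2.738 g
% Na2C2O4 = 2.738 / 3.111 × 100 = 88.00 %

88.00 %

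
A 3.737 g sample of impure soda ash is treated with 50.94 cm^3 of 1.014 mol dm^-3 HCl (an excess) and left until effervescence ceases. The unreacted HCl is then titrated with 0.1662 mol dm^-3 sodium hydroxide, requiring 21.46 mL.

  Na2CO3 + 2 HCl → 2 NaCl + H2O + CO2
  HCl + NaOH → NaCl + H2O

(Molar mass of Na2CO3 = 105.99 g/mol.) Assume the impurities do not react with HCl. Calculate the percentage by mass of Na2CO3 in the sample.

n(HCl) added = 0.05094 × 1.014 = 0.05165 mol
n(NaOH) used in back-titration = 0.02146 × 0.1662 = 3.567 × 10^-3 mol
n(HCl) left over = 3.567 × 10^-3 mol (1:1 ratio)
n(HCl) consumed by analyte = 0.05165 − 3.567 × 10^-3 = 0.04809 mol
From the 1:2 ratio, n(Na2CO3) = 1/2 × 0.04809 = 0.02404 mol
mass of Na2CO3 = 0.02404 × 105.99 = 2.548 g
% Na2CO3 = 2.548 / 3.737 × 100 = 68.19 %

68.19 %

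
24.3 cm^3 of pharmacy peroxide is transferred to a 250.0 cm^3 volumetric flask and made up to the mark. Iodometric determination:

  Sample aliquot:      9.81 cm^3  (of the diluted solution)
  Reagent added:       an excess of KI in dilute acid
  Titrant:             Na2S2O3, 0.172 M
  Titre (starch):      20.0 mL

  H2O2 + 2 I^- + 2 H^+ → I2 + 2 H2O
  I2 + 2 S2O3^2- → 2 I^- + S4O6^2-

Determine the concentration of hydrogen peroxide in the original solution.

n(S2O3^2-) = 0.0200 × 0.172 = 3.44 × 10^-3 mol
n(I2) = n(S2O3^2-)/2 = 1.72 × 10^-3 mol
n(H2O2) in the aliquot = 1.72 × 10^-3 mol (1:1 ratio)
[H2O2]_dilute = 1.72 × 10^-3 / 0.00981 = 0.175 mol/L
[H2O2]_original = 0.175 × 250.0/24.3 = 1.80 mol/L

1.80 M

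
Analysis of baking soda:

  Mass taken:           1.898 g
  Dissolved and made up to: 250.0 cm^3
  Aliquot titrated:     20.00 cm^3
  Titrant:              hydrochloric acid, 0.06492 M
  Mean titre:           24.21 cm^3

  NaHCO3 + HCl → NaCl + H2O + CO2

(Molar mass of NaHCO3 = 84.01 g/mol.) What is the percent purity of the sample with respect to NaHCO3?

86.96 %

n(HCl) per titration = 0.02421 × 0.06492 = 1.572 × 10^-3 mol
n(NaHCO3) in each aliquot = 1.572 × 10^-3 mol (1:1 ratio)
n(NaHCO3) in the whole flask = 1.572 × 10^-3 × 250.0/20.00 = 0.01965 mol
mass of NaHCO3 = 0.01965 × 84.01 = 1.650 g
% NaHCO3 = 1.650 / 1.898 × 100 = 86.96 %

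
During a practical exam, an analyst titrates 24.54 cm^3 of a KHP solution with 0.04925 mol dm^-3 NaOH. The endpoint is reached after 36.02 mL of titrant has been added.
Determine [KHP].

KHC8H4O4 + NaOH → KNaC8H4O4 + H2O
n(NaOH) = 0.03602 L × 0.04925 mol/L = 1.774 × 10^-3 mol
n(KHC8H4O4) = 1.774 × 10^-3 mol (1:1 mole ratio)
[KHC8H4O4] = 1.774 × 10^-3 mol / 0.02454 L = 0.07229 mol/L

0.07229 mol/L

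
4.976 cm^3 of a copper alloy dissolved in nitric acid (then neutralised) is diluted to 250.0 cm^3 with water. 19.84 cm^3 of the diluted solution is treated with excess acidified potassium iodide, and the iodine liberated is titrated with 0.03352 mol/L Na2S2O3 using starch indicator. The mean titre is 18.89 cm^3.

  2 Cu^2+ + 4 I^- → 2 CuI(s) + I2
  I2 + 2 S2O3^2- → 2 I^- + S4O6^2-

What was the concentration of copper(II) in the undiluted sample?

1.603 mol/L

n(S2O3^2-) = 0.01889 × 0.03352 = 6.332 × 10^-4 mol
n(I2) = n(S2O3^2-)/2 = 3.166 × 10^-4 mol
From the 2:1 ratio, n(Cu2+) in the aliquot = 2/1 × 3.166 × 10^-4 = 6.332 × 10^-4 mol
[Cu2+]_dilute = 6.332 × 10^-4 / 0.01984 = 0.03191 mol/L
[Cu2+]_original = 0.03191 × 250.0/4.976 = 1.603 mol/L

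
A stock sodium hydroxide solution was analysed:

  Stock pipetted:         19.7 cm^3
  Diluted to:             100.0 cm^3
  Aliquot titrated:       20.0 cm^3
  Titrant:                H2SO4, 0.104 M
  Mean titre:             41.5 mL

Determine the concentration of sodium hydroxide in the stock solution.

2 NaOH + H2SO4 → Na2SO4 + 2 H2O
n(H2SO4) = 0.0415 × 0.104 = 4.32 × 10^-3 mol
From the 2:1 ratio, n(NaOH) in the aliquot = 2/1 × 4.32 × 10^-3 = 8.63 × 10^-3 mol
[NaOH]_dilute = 8.63 × 10^-3 / 0.0200 = 0.432 mol/L
Dilution factor = 100.0 / 19.7 = 5.076
[NaOH]_stock = 0.432 × 5.076 = 2.19 mol/L

2.19 M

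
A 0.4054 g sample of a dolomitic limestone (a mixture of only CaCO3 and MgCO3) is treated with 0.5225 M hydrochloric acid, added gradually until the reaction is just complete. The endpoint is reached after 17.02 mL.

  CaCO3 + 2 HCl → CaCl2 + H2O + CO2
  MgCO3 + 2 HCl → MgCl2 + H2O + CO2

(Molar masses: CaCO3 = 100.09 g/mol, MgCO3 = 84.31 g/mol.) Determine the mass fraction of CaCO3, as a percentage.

47.75 %

n(HCl) = 0.01702 × 0.5225 = 8.893 × 10^-3 mol
Let x = n(CaCO3), y = n(MgCO3).
Titrant: 2x + 2y = 8.893 × 10^-3;  mass: 100.09x + 84.31y = 0.4054
Solving, x = 1.934 × 10^-3 mol, y = 2.513 × 10^-3 mol
mass of CaCO3 = 1.934 × 10^-3 × 100.09 = 0.1936 g
% CaCO3 = 0.1936 / 0.4054 × 100 = 47.75 %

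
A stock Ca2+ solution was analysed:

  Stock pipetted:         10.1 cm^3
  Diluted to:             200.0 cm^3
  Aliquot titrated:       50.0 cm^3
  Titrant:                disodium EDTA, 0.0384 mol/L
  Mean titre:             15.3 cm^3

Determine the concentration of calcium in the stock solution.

Ca^2+ + EDTA^4- → [Ca(EDTA)]^2-
n(EDTA) = 0.0153 × 0.0384 = 5.88 × 10^-4 mol
n(Ca2+) in the aliquot = 5.88 × 10^-4 mol (1:1 ratio)
[Ca2+]_dilute = 5.88 × 10^-4 / 0.0500 = 0.0118 mol/L
Dilution factor = 200.0 / 10.1 = 19.80
[Ca2+]_stock = 0.0118 × 19.80 = 0.233 mol/L

0.233 mol/L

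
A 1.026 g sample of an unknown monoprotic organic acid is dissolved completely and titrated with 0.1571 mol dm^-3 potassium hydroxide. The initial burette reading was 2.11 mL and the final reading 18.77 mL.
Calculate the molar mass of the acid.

392.0 g/mol

n(KOH) = 0.01666 L × 0.1571 mol/L = 2.617 × 10^-3 mol
n(HA) = 2.617 × 10^-3 mol (1:1 ratio)
M = m / n = 1.026 g / 2.617 × 10^-3 mol = 392.0 g/mol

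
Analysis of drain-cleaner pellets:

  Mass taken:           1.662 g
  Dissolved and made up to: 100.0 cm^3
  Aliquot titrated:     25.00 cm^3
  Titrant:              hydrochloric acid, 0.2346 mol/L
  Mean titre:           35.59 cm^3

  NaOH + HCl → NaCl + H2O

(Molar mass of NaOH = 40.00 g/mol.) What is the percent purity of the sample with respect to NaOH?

n(HCl) per titration = 0.03559 × 0.2346 = 8.349 × 10^-3 mol
n(NaOH) in each aliquot = 8.349 × 10^-3 mol (1:1 ratio)
n(NaOH) in the whole flask = 8.349 × 10^-3 × 100.0/25.00 = 0.03340 mol
mass of NaOH = 0.03340 × 40.00 = 1.336 g
% NaOH = 1.336 / 1.662 × 100 = 80.38 %

80.38 %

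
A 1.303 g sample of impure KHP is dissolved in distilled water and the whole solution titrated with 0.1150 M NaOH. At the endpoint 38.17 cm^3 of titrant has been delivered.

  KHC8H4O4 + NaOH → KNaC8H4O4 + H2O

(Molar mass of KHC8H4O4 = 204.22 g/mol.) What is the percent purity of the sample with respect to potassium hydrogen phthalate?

n(NaOH) = 0.03817 L × 0.1150 mol/L = 4.390 × 10^-3 mol
n(KHC8H4O4) = 4.390 × 10^-3 mol (1:1 ratio)
mass of KHC8H4O4 = 4.390 × 10^-3 × 204.22 g/mol = 0.8964 g
% KHC8H4O4 = 0.8964 / 1.303 × 100 = 68.80 %

68.80 %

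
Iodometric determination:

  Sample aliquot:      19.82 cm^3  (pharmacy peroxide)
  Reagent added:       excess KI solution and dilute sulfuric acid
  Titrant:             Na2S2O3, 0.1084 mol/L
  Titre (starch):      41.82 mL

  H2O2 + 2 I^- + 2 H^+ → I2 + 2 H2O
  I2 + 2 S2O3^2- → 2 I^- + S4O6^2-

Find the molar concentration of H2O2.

0.1144 mol/L

n(S2O3^2-) = 0.04182 × 0.1084 = 4.533 × 10^-3 mol
n(I2) = n(S2O3^2-)/2 = 2.267 × 10^-3 mol
n(H2O2) in the aliquot = 2.267 × 10^-3 mol (1:1 ratio)
[H2O2] = 2.267 × 10^-3 / 0.01982 = 0.1144 mol/L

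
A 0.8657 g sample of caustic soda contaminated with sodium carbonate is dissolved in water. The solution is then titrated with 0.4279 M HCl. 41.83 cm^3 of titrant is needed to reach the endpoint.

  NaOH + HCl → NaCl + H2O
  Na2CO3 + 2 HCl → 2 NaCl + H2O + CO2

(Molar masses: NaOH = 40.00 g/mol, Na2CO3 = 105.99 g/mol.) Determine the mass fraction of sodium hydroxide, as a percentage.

n(HCl) = 0.04183 × 0.4279 = 0.01790 mol
Let x = n(NaOH), y = n(Na2CO3).
Titrant: 1x + 2y = 0.01790;  mass: 40.00x + 105.99y = 0.8657
Solving, x = 6.376 × 10^-3 mol, y = 5.761 × 10^-3 mol
mass of NaOH = 6.376 × 10^-3 × 40.00 = 0.2551 g
% NaOH = 0.2551 / 0.8657 × 100 = 29.46 %

29.46 %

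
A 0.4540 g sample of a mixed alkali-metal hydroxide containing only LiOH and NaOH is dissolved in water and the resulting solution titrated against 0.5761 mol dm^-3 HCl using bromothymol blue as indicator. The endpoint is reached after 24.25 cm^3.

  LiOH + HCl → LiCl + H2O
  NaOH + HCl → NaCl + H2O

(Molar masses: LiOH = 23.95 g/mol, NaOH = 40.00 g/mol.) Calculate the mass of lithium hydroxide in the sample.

0.1564 g

n(HCl) = 0.02425 × 0.5761 = 0.01397 mol
Let x = n(LiOH), y = n(NaOH).
Titrant: 1x + 1y = 0.01397;  mass: 23.95x + 40.00y = 0.4540
Solving, x = 6.531 × 10^-3 mol, y = 7.440 × 10^-3 mol
mass of LiOH = 6.531 × 10^-3 × 23.95 = 0.1564 g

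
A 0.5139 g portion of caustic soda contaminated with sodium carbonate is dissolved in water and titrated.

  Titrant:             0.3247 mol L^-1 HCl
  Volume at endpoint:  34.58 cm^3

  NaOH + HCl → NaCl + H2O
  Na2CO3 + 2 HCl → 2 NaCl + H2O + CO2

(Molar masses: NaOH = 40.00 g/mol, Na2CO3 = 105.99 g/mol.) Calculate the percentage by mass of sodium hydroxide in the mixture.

n(HCl) = 0.03458 × 0.3247 = 0.01123 mol
Let x = n(NaOH), y = n(Na2CO3).
Titrant: 1x + 2y = 0.01123;  mass: 40.00x + 105.99y = 0.5139
Solving, x = 6.244 × 10^-3 mol, y = 2.492 × 10^-3 mol
mass of NaOH = 6.244 × 10^-3 × 40.00 = 0.2497 g
% NaOH = 0.2497 / 0.5139 × 100 = 48.60 %

48.60 %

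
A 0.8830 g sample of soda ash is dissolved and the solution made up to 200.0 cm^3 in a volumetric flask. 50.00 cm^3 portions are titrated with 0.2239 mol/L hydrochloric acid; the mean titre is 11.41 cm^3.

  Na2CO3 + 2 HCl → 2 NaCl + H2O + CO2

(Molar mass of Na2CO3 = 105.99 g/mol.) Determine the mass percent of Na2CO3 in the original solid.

61.33 %

n(HCl) per titration = 0.01141 × 0.2239 = 2.555 × 10^-3 mol
From the 1:2 ratio, n(Na2CO3) in each aliquot = 1/2 × 2.555 × 10^-3 = 1.277 × 10^-3 mol
n(Na2CO3) in the whole flask = 1.277 × 10^-3 × 200.0/50.00 = 5.109 × 10^-3 mol
mass of Na2CO3 = 5.109 × 10^-3 × 105.99 = 0.5415 g
% Na2CO3 = 0.5415 / 0.8830 × 100 = 61.33 %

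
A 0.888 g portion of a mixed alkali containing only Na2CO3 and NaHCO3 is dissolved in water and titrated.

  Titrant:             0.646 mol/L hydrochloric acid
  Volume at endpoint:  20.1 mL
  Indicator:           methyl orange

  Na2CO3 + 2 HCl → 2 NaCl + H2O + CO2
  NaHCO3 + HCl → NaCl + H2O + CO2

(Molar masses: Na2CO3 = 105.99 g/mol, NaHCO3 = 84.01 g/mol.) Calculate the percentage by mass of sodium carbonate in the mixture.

n(HCl) = 0.0201 × 0.646 = 0.0130 mol
Let x = n(Na2CO3), y = n(NaHCO3).
Titrant: 2x + 1y = 0.0130;  mass: 105.99x + 84.01y = 0.888
Solving, x = 3.27 × 10^-3 mol, y = 6.44 × 10^-3 mol
mass of Na2CO3 = 3.27 × 10^-3 × 105.99 = 0.347 g
% Na2CO3 = 0.347 / 0.888 × 100 = 39.0 %

39.0 %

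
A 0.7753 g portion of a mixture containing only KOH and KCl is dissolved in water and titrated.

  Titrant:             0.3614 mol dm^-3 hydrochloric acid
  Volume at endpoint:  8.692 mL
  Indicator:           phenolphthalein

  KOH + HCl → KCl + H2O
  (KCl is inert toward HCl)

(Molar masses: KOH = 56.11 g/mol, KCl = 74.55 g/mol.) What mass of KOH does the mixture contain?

0.1763 g

n(HCl) = 0.008692 × 0.3614 = 3.141 × 10^-3 mol
Let x = n(KOH), y = n(KCl).
Titrant: 1x = 3.141 × 10^-3;  mass: 56.11x + 74.55y = 0.7753
Solving, x = 3.141 × 10^-3 mol, y = 8.035 × 10^-3 mol
mass of KOH = 3.141 × 10^-3 × 56.11 = 0.1763 g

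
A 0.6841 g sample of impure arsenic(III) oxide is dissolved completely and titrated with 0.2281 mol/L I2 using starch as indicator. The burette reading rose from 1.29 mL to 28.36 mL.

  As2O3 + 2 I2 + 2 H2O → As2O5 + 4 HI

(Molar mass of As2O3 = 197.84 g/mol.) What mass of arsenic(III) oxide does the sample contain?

n(I2) = 0.02707 L × 0.2281 mol/L = 6.175 × 10^-3 mol
From the 1:2 ratio, n(As2O3) = 1/2 × 6.175 × 10^-3 = 3.087 × 10^-3 mol
mass of As2O3 = 3.087 × 10^-3 × 197.84 g/mol = 0.6108 g

0.6108 g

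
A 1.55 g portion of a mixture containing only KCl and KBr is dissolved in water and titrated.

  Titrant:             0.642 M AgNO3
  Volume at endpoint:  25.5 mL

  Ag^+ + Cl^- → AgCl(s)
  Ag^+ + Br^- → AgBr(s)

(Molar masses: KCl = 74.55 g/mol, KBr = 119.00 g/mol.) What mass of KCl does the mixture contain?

n(AgNO3) = 0.0255 × 0.642 = 0.0164 mol
Let x = n(KCl), y = n(KBr).
Titrant: 1x + 1y = 0.0164;  mass: 74.55x + 119.00y = 1.55
Solving, x = 8.96 × 10^-3 mol, y = 7.41 × 10^-3 mol
mass of KCl = 8.96 × 10^-3 × 74.55 = 0.668 g

0.668 g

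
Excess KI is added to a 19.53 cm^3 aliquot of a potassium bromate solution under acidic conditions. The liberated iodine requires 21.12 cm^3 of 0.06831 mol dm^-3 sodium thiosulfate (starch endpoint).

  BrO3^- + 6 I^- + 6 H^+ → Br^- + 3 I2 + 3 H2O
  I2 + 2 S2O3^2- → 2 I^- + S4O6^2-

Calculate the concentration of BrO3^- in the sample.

n(S2O3^2-) = 0.02112 × 0.06831 = 1.443 × 10^-3 mol
n(I2) = n(S2O3^2-)/2 = 7.214 × 10^-4 mol
From the 1:3 ratio, n(BrO3^-) in the aliquot = 1/3 × 7.214 × 10^-4 = 2.405 × 10^-4 mol
[BrO3^-] = 2.405 × 10^-4 / 0.01953 = 0.01231 mol/L

0.01231 mol/L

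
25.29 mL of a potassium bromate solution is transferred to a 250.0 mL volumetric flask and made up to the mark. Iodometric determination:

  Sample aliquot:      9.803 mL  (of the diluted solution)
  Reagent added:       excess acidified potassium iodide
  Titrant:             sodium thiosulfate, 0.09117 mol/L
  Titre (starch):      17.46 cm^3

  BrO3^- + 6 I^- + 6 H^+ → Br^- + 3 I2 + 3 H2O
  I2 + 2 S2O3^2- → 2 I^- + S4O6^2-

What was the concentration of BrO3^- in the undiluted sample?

0.2675 mol/L

n(S2O3^2-) = 0.01746 × 0.09117 = 1.592 × 10^-3 mol
n(I2) = n(S2O3^2-)/2 = 7.959 × 10^-4 mol
From the 1:3 ratio, n(BrO3^-) in the aliquot = 1/3 × 7.959 × 10^-4 = 2.653 × 10^-4 mol
[BrO3^-]_dilute = 2.653 × 10^-4 / 0.009803 = 0.02706 mol/L
[BrO3^-]_original = 0.02706 × 250.0/25.29 = 0.2675 mol/L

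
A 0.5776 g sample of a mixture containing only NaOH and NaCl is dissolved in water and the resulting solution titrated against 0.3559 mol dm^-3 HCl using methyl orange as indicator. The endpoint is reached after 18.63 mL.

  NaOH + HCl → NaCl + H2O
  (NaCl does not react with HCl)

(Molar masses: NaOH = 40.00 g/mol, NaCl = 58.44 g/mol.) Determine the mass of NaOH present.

n(HCl) = 0.01863 × 0.3559 = 6.630 × 10^-3 mol
Let x = n(NaOH), y = n(NaCl).
Titrant: 1x = 6.630 × 10^-3;  mass: 40.00x + 58.44y = 0.5776
Solving, x = 6.630 × 10^-3 mol, y = 5.345 × 10^-3 mol
mass of NaOH = 6.630 × 10^-3 × 40.00 = 0.2652 g

0.2652 g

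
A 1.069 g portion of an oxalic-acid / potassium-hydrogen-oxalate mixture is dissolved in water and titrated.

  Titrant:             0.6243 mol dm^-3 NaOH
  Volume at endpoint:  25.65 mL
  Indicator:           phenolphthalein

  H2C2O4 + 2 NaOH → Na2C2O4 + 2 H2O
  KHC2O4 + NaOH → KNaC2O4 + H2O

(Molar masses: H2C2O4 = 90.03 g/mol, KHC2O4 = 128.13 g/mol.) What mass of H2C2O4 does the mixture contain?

n(NaOH) = 0.02565 × 0.6243 = 0.01601 mol
Let x = n(H2C2O4), y = n(KHC2O4).
Titrant: 2x + 1y = 0.01601;  mass: 90.03x + 128.13y = 1.069
Solving, x = 5.912 × 10^-3 mol, y = 4.189 × 10^-3 mol
mass of H2C2O4 = 5.912 × 10^-3 × 90.03 = 0.5323 g

0.5323 g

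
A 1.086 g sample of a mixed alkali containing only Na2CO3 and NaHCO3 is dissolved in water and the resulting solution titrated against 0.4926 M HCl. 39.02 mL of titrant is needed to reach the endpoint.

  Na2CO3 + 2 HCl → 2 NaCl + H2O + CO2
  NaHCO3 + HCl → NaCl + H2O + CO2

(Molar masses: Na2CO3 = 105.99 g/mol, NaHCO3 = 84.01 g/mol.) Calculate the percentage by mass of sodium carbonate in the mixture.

83.20 %

n(HCl) = 0.03902 × 0.4926 = 0.01922 mol
Let x = n(Na2CO3), y = n(NaHCO3).
Titrant: 2x + 1y = 0.01922;  mass: 105.99x + 84.01y = 1.086
Solving, x = 8.525 × 10^-3 mol, y = 2.172 × 10^-3 mol
mass of Na2CO3 = 8.525 × 10^-3 × 105.99 = 0.9035 g
% Na2CO3 = 0.9035 / 1.086 × 100 = 83.20 %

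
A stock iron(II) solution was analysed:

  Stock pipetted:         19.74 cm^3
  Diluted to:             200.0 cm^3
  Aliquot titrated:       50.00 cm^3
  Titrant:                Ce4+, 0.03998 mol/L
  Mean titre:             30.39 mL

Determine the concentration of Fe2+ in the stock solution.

Ce^4+ + Fe^2+ → Ce^3+ + Fe^3+
n(Ce4+) = 0.03039 × 0.03998 = 1.215 × 10^-3 mol
n(Fe2+) in the aliquot = 1.215 × 10^-3 mol (1:1 ratio)
[Fe2+]_dilute = 1.215 × 10^-3 / 0.05000 = 0.02430 mol/L
Dilution factor = 200.0 / 19.74 = 10.13
[Fe2+]_stock = 0.02430 × 10.13 = 0.2462 mol/L

0.2462 mol/L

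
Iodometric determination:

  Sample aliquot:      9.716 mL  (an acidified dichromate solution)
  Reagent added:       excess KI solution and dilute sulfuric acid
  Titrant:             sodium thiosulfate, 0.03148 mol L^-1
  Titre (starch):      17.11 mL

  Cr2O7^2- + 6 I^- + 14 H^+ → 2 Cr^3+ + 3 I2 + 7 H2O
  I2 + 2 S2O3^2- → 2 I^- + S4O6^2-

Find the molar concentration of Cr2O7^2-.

n(S2O3^2-) = 0.01711 × 0.03148 = 5.386 × 10^-4 mol
n(I2) = n(S2O3^2-)/2 = 2.693 × 10^-4 mol
From the 1:3 ratio, n(Cr2O7^2-) in the aliquot = 1/3 × 2.693 × 10^-4 = 8.977 × 10^-5 mol
[Cr2O7^2-] = 8.977 × 10^-5 / 0.009716 = 0.009239 mol/L

0.009239 mol/L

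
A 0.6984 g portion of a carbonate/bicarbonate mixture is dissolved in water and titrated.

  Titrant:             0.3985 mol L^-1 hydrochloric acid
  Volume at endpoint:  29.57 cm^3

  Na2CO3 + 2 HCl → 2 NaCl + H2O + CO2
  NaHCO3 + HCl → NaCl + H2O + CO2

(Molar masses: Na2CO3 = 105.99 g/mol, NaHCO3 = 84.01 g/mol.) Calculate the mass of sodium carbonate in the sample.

0.4982 g

n(HCl) = 0.02957 × 0.3985 = 0.01178 mol
Let x = n(Na2CO3), y = n(NaHCO3).
Titrant: 2x + 1y = 0.01178;  mass: 105.99x + 84.01y = 0.6984
Solving, x = 4.700 × 10^-3 mol, y = 2.384 × 10^-3 mol
mass of Na2CO3 = 4.700 × 10^-3 × 105.99 = 0.4982 g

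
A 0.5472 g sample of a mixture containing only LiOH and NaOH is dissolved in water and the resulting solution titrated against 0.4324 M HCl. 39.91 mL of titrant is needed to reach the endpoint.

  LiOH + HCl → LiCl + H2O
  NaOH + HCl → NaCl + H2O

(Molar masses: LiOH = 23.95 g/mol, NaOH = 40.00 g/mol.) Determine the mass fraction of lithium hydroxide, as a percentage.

39.02 %

n(HCl) = 0.03991 × 0.4324 = 0.01726 mol
Let x = n(LiOH), y = n(NaOH).
Titrant: 1x + 1y = 0.01726;  mass: 23.95x + 40.00y = 0.5472
Solving, x = 8.915 × 10^-3 mol, y = 8.342 × 10^-3 mol
mass of LiOH = 8.915 × 10^-3 × 23.95 = 0.2135 g
% LiOH = 0.2135 / 0.5472 × 100 = 39.02 %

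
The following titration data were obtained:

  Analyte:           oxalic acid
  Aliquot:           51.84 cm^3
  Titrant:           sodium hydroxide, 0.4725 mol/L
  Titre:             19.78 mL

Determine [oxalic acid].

0.09014 mol/L

H2C2O4 + 2 NaOH → Na2C2O4 + 2 H2O
n(NaOH) = 0.01978 L × 0.4725 mol/L = 9.346 × 10^-3 mol
From the 1:2 mole ratio, n(H2C2O4) = 1/2 × 9.346 × 10^-3 = 4.673 × 10^-3 mol
[H2C2O4] = 4.673 × 10^-3 mol / 0.05184 L = 0.09014 mol/L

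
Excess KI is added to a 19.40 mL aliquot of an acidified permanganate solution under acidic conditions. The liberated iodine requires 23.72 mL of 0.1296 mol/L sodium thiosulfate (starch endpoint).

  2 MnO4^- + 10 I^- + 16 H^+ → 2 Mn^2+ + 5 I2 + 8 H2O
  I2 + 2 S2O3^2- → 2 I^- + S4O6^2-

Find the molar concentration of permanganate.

n(S2O3^2-) = 0.02372 × 0.1296 = 3.074 × 10^-3 mol
n(I2) = n(S2O3^2-)/2 = 1.537 × 10^-3 mol
From the 2:5 ratio, n(MnO4^-) in the aliquot = 2/5 × 1.537 × 10^-3 = 6.148 × 10^-4 mol
[MnO4^-] = 6.148 × 10^-4 / 0.01940 = 0.03169 mol/L

0.03169 mol/L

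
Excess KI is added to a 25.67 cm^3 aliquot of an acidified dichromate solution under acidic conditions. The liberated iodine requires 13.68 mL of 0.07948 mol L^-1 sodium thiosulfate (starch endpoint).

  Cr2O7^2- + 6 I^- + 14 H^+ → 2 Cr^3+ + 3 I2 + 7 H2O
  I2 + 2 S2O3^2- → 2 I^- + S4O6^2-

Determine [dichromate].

0.007059 mol/L

n(S2O3^2-) = 0.01368 × 0.07948 = 1.087 × 10^-3 mol
n(I2) = n(S2O3^2-)/2 = 5.436 × 10^-4 mol
From the 1:3 ratio, n(Cr2O7^2-) in the aliquot = 1/3 × 5.436 × 10^-4 = 1.812 × 10^-4 mol
[Cr2O7^2-] = 1.812 × 10^-4 / 0.02567 = 0.007059 mol/L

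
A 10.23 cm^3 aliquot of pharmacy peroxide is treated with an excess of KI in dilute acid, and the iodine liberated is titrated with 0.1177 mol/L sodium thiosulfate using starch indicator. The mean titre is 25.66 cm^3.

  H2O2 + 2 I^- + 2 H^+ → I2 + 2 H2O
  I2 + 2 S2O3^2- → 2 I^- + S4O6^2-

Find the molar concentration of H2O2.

0.1476 mol/L

n(S2O3^2-) = 0.02566 × 0.1177 = 3.020 × 10^-3 mol
n(I2) = n(S2O3^2-)/2 = 1.510 × 10^-3 mol
n(H2O2) in the aliquot = 1.510 × 10^-3 mol (1:1 ratio)
[H2O2] = 1.510 × 10^-3 / 0.01023 = 0.1476 mol/L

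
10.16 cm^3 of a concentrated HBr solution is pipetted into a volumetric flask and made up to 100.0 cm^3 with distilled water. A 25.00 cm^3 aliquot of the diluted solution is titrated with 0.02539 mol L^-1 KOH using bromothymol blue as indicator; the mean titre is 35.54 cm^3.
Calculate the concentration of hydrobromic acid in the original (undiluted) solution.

0.3553 mol/L

HBr + KOH → KBr + H2O
n(KOH) = 0.03554 × 0.02539 = 9.024 × 10^-4 mol
n(HBr) in the aliquot = 9.024 × 10^-4 mol (1:1 ratio)
[HBr]_dilute = 9.024 × 10^-4 / 0.02500 = 0.03609 mol/L
Dilution factor = 100.0 / 10.16 = 9.843
[HBr]_stock = 0.03609 × 9.843 = 0.3553 mol/L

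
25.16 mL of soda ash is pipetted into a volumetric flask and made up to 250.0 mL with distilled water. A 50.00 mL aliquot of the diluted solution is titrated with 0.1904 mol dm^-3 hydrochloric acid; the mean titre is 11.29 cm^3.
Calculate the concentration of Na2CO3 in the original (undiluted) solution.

Na2CO3 + 2 HCl → 2 NaCl + H2O + CO2
n(HCl) = 0.01129 × 0.1904 = 2.150 × 10^-3 mol
From the 1:2 ratio, n(Na2CO3) in the aliquot = 1/2 × 2.150 × 10^-3 = 1.075 × 10^-3 mol
[Na2CO3]_dilute = 1.075 × 10^-3 / 0.05000 = 0.02150 mol/L
Dilution factor = 250.0 / 25.16 = 9.936
[Na2CO3]_stock = 0.02150 × 9.936 = 0.2136 mol/L

0.2136 mol/L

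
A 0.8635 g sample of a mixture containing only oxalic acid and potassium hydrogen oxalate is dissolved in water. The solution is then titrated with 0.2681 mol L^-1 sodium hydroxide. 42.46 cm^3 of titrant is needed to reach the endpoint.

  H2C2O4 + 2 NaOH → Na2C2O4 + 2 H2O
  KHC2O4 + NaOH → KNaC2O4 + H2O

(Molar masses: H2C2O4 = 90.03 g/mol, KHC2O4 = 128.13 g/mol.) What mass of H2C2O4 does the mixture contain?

n(NaOH) = 0.04246 × 0.2681 = 0.01138 mol
Let x = n(H2C2O4), y = n(KHC2O4).
Titrant: 2x + 1y = 0.01138;  mass: 90.03x + 128.13y = 0.8635
Solving, x = 3.580 × 10^-3 mol, y = 4.224 × 10^-3 mol
mass of H2C2O4 = 3.580 × 10^-3 × 90.03 = 0.3223 g

0.3223 g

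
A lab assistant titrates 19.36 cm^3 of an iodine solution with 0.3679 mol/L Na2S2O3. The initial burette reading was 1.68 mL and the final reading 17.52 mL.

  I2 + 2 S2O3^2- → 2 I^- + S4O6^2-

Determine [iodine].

0.1505 mol/L

n(Na2S2O3) = 0.01584 L × 0.3679 mol/L = 5.828 × 10^-3 mol
From the 1:2 mole ratio, n(I2) = 1/2 × 5.828 × 10^-3 = 2.914 × 10^-3 mol
[I2] = 2.914 × 10^-3 mol / 0.01936 L = 0.1505 mol/L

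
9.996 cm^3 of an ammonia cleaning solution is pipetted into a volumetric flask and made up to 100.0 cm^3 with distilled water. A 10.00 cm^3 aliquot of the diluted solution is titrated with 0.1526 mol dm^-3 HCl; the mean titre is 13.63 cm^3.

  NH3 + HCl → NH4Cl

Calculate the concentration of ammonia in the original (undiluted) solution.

2.081 mol/L

n(HCl) = 0.01363 × 0.1526 = 2.080 × 10^-3 mol
n(NH3) in the aliquot = 2.080 × 10^-3 mol (1:1 ratio)
[NH3]_dilute = 2.080 × 10^-3 / 0.01000 = 0.2080 mol/L
Dilution factor = 100.0 / 9.996 = 10.00
[NH3]_stock = 0.2080 × 10.00 = 2.081 mol/L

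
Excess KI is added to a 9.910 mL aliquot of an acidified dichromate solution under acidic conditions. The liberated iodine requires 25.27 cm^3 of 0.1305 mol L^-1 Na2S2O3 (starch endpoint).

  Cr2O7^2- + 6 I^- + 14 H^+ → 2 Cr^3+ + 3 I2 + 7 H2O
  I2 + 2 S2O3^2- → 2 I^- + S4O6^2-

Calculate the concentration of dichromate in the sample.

0.05546 mol/L

n(S2O3^2-) = 0.02527 × 0.1305 = 3.298 × 10^-3 mol
n(I2) = n(S2O3^2-)/2 = 1.649 × 10^-3 mol
From the 1:3 ratio, n(Cr2O7^2-) in the aliquot = 1/3 × 1.649 × 10^-3 = 5.496 × 10^-4 mol
[Cr2O7^2-] = 5.496 × 10^-4 / 0.009910 = 0.05546 mol/L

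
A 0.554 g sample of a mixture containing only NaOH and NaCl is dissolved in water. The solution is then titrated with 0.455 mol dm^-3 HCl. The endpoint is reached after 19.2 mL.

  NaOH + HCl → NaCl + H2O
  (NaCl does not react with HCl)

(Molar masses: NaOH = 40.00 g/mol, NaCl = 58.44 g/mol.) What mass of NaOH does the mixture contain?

n(HCl) = 0.0192 × 0.455 = 8.74 × 10^-3 mol
Let x = n(NaOH), y = n(NaCl).
Titrant: 1x = 8.74 × 10^-3;  mass: 40.00x + 58.44y = 0.554
Solving, x = 8.74 × 10^-3 mol, y = 3.50 × 10^-3 mol
mass of NaOH = 8.74 × 10^-3 × 40.00 = 0.349 g

0.349 g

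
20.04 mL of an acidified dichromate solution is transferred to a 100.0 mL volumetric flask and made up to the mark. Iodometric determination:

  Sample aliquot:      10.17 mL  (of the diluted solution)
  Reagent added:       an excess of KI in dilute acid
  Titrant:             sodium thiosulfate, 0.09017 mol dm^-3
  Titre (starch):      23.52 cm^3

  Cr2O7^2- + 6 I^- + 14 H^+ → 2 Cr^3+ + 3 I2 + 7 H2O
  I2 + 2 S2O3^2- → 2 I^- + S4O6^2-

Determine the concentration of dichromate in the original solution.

0.1734 mol/L

n(S2O3^2-) = 0.02352 × 0.09017 = 2.121 × 10^-3 mol
n(I2) = n(S2O3^2-)/2 = 1.060 × 10^-3 mol
From the 1:3 ratio, n(Cr2O7^2-) in the aliquot = 1/3 × 1.060 × 10^-3 = 3.535 × 10^-4 mol
[Cr2O7^2-]_dilute = 3.535 × 10^-4 / 0.01017 = 0.03476 mol/L
[Cr2O7^2-]_original = 0.03476 × 100.0/20.04 = 0.1734 mol/L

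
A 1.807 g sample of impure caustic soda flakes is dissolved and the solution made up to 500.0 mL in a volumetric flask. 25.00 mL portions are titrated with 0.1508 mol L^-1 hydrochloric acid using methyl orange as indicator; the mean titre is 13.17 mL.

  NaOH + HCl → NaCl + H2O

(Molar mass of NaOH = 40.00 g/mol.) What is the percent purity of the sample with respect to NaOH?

87.93 %

n(HCl) per titration = 0.01317 × 0.1508 = 1.986 × 10^-3 mol
n(NaOH) in each aliquot = 1.986 × 10^-3 mol (1:1 ratio)
n(NaOH) in the whole flask = 1.986 × 10^-3 × 500.0/25.00 = 0.03972 mol
mass of NaOH = 0.03972 × 40.00 = 1.589 g
% NaOH = 1.589 / 1.807 × 100 = 87.93 %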